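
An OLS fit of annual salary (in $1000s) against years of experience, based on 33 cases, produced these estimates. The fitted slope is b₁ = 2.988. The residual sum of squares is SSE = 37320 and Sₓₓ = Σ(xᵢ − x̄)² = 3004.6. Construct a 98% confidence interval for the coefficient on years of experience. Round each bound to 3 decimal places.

MSE = SSE/(n − 2) = 37320/31 = 1203.87.
SE(b₁) = √(MSE/Sₓₓ) = √(1203.87/3004.6) = 0.63299.
df = n − 2 = 31.
t* = t_{0.01, 31} = 2.452824.
Margin = t* × SE = 2.452824 × 0.63299 = 1.55261.
CI: 2.988 ± 1.55261 → (1.435, 4.541).
With 98% confidence, each one-unit increase in years of experience is associated with a change of between 1.435 and 4.541 $1000s in annual salary.

(1.435, 4.541)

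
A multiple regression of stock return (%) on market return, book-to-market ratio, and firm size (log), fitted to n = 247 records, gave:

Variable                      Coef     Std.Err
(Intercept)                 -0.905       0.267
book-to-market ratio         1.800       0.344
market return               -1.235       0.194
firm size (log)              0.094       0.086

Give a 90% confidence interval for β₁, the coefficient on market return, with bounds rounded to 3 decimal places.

Read off: b = -1.235, SE = 0.194 for market return.
df = n − k − 1 = 247 − 3 − 1 = 243.
t* = t_{0.05, 243} = 1.651148.
Margin = t* × SE = 1.651148 × 0.194 = 0.32032.
CI: -1.235 ± 0.32032 → (-1.555, -0.915).

(-1.555, -0.915)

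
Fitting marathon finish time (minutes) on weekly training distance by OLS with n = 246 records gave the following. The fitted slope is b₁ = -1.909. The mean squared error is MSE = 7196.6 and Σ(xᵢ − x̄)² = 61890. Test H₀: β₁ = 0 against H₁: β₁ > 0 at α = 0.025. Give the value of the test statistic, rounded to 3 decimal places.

SE(b₁) = √(MSE/Sₓₓ) = √(7196.6/61890) = 0.340999.
t = -1.909 / 0.340999 = -5.598.
df = n − 2 = 244.
One-sided p ≈ 1.0000, which is ≥ 0.025, so fail to reject H₀.
The data do not give significant evidence that the true slope on weekly training distance is positive.

t = -5.598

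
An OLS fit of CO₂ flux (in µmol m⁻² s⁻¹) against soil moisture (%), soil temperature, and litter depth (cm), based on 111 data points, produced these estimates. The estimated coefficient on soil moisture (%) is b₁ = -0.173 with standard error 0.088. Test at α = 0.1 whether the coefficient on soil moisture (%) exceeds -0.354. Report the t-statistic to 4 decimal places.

H₀: β₁ = -0.354 vs H₁: β₁ > -0.354.
t = (b₁ − β₁⁰)/SE = (-0.173 − (-0.354)) / 0.088 = 2.0568.
df = n − k − 1 = 111 − 3 − 1 = 107.
One-sided p ≈ 0.0211, which is < 0.1, so reject H₀.
There is evidence that the true slope on soil moisture (%) exceeds -0.354 µmol m⁻² s⁻¹ per unit, holding the other predictors fixed.

t = 2.0568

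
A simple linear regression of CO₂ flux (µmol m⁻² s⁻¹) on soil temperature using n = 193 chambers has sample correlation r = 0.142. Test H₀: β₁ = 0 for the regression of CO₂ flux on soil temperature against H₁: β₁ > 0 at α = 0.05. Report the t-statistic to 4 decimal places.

t = 1.9826

t = r·√(n − 2)/√(1 − r²) = 0.142·√191/√0.979836 = 1.9826.
df = n − 2 = 191.
One-sided p ≈ 0.0244, which is < 0.05, so reject H₀.
There is evidence of a linear association between soil temperature and CO₂ flux.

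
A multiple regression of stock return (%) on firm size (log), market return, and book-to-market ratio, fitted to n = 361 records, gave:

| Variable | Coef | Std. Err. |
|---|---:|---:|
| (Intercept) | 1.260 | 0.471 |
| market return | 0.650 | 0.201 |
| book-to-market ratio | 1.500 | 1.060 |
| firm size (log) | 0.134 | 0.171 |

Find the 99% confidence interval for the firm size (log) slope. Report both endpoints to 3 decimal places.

Read off: b = 0.134, SE = 0.171 for firm size (log).
df = n − k − 1 = 361 − 3 − 1 = 357.
t* = t_{0.005, 357} = 2.589671.
Margin = t* × SE = 2.589671 × 0.171 = 0.44283.
CI: 0.134 ± 0.44283 → (-0.309, 0.577).

(-0.309, 0.577)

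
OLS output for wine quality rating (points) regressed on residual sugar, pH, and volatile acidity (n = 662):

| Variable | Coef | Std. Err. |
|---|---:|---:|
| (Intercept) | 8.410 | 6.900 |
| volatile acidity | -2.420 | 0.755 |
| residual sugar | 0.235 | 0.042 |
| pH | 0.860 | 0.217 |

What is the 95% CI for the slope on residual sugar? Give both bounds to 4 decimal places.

Read off: b = 0.235, SE = 0.042 for residual sugar.
df = n − k − 1 = 662 − 3 − 1 = 658.
t* = t_{0.025, 658} = 1.963576.
Margin = t* × SE = 1.963576 × 0.042 = 0.082470.
CI: 0.235 ± 0.082470 → (0.1525, 0.3175).

(0.1525, 0.3175)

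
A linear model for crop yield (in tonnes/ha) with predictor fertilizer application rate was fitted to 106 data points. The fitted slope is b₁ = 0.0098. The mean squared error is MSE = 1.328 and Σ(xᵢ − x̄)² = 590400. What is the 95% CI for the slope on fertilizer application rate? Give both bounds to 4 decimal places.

(0.0068, 0.0128)

SE(b₁) = √(MSE/Sₓₓ) = √(1.328/590400) = 0.00149977.
df = n − 2 = 104.
t* = t_{0.025, 104} = 1.983038.
Margin = t* × SE = 1.983038 × 0.00149977 = 0.002974.
CI: 0.0098 ± 0.002974 → (0.0068, 0.0128).
With 95% confidence, each one-unit increase in fertilizer application rate is associated with a change of between 0.0068 and 0.0128 tonnes/ha in crop yield.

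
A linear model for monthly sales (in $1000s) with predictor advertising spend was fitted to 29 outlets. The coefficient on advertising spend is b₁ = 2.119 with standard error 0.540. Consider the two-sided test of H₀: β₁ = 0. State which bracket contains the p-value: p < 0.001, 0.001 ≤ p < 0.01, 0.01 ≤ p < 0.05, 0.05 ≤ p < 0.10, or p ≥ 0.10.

t = 2.119 / 0.540 = 3.924.
df = n − 2 = 29 − 2 = 27.
Two-sided p = 2·P(T_{27} > |t|) ≈ 0.0005.
So p < 0.001.

p < 0.001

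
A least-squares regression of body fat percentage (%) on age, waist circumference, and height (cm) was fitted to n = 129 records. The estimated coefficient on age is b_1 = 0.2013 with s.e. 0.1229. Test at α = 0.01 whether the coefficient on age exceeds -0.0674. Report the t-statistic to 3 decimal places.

t = 2.186

H₀: β₁ = -0.0674 vs H₁: β₁ > -0.0674.
t = (b_1 − β₁⁰)/SE = (0.2013 − (-0.0674)) / 0.1229 = 2.186.
df = n − k − 1 = 129 − 3 − 1 = 125.
One-sided p ≈ 0.0153, which is ≥ 0.01, so fail to reject H₀.
The data do not give significant evidence that the true slope on age exceeds -0.0674 % per unit, holding the other predictors fixed.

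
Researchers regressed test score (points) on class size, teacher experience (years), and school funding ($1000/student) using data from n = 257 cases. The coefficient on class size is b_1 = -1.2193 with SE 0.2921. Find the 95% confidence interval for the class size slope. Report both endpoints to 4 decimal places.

(-1.7946, -0.6440)

df = n − k − 1 = 257 − 3 − 1 = 253.
t* = t_{0.025, 253} = 1.969385.
Margin = t* × SE = 1.969385 × 0.2921 = 0.575257.
CI: -1.2193 ± 0.575257 → (-1.7946, -0.6440).
With 95% confidence, each one-unit increase in class size is associated with a change of between -1.7946 and -0.6440 points in test score, holding the other predictors fixed.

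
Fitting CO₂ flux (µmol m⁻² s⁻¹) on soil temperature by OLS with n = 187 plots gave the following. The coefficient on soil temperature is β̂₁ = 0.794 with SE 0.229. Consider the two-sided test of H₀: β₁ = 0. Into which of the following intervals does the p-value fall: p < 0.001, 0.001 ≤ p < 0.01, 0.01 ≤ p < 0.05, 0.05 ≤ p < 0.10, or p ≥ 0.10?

t = 0.794 / 0.229 = 3.467.
df = n − 2 = 187 − 2 = 185.
Two-sided p = 2·P(T_{185} > |t|) ≈ 0.0007.
So p < 0.001.

p < 0.001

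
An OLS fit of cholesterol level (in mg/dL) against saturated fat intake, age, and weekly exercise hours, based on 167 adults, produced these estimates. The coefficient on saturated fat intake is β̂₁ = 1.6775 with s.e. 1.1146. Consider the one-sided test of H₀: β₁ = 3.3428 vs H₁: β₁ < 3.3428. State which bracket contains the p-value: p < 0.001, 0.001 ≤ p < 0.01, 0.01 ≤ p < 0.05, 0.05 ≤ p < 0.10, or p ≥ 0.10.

0.05 ≤ p < 0.10

t = (1.6775 − 3.3428) / 1.1146 = -1.494.
df = n − k − 1 = 167 − 3 − 1 = 163.
One-sided p = P(T_{163} < t) ≈ 0.0685.
So 0.05 ≤ p < 0.10.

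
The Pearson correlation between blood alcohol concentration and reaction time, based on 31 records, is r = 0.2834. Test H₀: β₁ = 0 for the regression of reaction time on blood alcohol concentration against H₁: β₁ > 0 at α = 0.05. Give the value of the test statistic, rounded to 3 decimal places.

t = 1.591

t = r·√(n − 2)/√(1 − r²) = 0.2834·√29/√0.919684 = 1.591.
df = n − 2 = 29.
One-sided p ≈ 0.0612, which is ≥ 0.05, so fail to reject H₀.
The data do not give significant evidence of a linear association between blood alcohol concentration and reaction time.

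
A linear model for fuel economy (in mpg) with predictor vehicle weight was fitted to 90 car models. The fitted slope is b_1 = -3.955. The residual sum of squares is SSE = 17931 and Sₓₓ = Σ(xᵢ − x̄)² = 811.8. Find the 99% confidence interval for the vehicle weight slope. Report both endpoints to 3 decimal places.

(-5.274, -2.636)

MSE = SSE/(n − 2) = 17931/88 = 203.761.
SE(b_1) = √(MSE/Sₓₓ) = √(203.761/811.8) = 0.500998.
df = n − 2 = 88.
t* = t_{0.005, 88} = 2.632858.
Margin = t* × SE = 2.632858 × 0.500998 = 1.31906.
CI: -3.955 ± 1.31906 → (-5.274, -2.636).
With 99% confidence, each one-unit increase in vehicle weight is associated with a change of between -5.274 and -2.636 mpg in fuel economy.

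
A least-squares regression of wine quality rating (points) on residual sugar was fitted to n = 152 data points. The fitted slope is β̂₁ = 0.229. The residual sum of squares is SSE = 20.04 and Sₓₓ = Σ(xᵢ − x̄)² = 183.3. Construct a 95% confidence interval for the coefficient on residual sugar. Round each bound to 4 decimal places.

(0.1757, 0.2823)

MSE = SSE/(n − 2) = 20.04/150 = 0.1336.
SE(β̂₁) = √(MSE/Sₓₓ) = √(0.1336/183.3) = 0.0269974.
df = n − 2 = 150.
t* = t_{0.025, 150} = 1.975905.
Margin = t* × SE = 1.975905 × 0.0269974 = 0.053344.
CI: 0.229 ± 0.053344 → (0.1757, 0.2823).
With 95% confidence, each one-unit increase in residual sugar is associated with a change of between 0.1757 and 0.2823 points in wine quality rating.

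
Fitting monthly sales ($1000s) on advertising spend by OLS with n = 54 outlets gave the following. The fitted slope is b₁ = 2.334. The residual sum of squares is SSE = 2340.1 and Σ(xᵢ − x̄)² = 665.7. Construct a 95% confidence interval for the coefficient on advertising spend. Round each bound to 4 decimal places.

(1.8123, 2.8557)

MSE = SSE/(n − 2) = 2340.1/52 = 45.0019.
SE(b₁) = √(MSE/Sₓₓ) = √(45.0019/665.7) = 0.260002.
df = n − 2 = 52.
t* = t_{0.025, 52} = 2.006647.
Margin = t* × SE = 2.006647 × 0.260002 = 0.521732.
CI: 2.334 ± 0.521732 → (1.8123, 2.8557).
With 95% confidence, each one-unit increase in advertising spend is associated with a change of between 1.8123 and 2.8557 $1000s in monthly sales.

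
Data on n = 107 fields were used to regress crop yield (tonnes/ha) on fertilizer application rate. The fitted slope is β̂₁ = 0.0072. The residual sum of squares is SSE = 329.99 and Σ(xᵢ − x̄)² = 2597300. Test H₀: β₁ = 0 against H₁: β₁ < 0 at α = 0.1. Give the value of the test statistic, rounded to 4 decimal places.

MSE = SSE/(n − 2) = 329.99/105 = 3.14276.
SE(β̂₁) = √(MSE/Sₓₓ) = √(3.14276/2597300) = 0.00110001.
t = 0.0072 / 0.00110001 = 6.5454.
df = n − 2 = 105.
One-sided p ≈ 1.0000, which is ≥ 0.1, so fail to reject H₀.
The data do not give significant evidence that the true slope on fertilizer application rate is negative.

t = 6.5454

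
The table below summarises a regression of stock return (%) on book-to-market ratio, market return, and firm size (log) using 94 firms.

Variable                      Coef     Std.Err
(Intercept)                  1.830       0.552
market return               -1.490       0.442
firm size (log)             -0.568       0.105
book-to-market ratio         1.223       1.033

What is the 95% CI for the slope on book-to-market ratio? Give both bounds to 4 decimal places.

Read off: b = 1.223, SE = 1.033 for book-to-market ratio.
df = n − k − 1 = 94 − 3 − 1 = 90.
t* = t_{0.025, 90} = 1.986675.
Margin = t* × SE = 1.986675 × 1.033 = 2.052235.
CI: 1.223 ± 2.052235 → (-0.8292, 3.2752).

(-0.8292, 3.2752)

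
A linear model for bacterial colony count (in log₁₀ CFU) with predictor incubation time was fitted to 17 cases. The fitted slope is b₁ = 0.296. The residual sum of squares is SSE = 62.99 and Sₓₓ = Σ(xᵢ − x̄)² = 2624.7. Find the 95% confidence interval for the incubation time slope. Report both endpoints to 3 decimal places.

(0.211, 0.381)

MSE = SSE/(n − 2) = 62.99/15 = 4.19933.
SE(b₁) = √(MSE/Sₓₓ) = √(4.19933/2624.7) = 0.0399991.
df = n − 2 = 15.
t* = t_{0.025, 15} = 2.13145.
Margin = t* × SE = 2.13145 × 0.0399991 = 0.08526.
CI: 0.296 ± 0.08526 → (0.211, 0.381).
With 95% confidence, each one-unit increase in incubation time is associated with a change of between 0.211 and 0.381 log₁₀ CFU in bacterial colony count.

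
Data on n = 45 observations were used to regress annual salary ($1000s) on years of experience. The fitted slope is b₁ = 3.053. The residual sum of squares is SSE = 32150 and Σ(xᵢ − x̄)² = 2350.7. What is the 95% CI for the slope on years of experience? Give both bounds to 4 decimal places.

MSE = SSE/(n − 2) = 32150/43 = 747.674.
SE(b₁) = √(MSE/Sₓₓ) = √(747.674/2350.7) = 0.563972.
df = n − 2 = 43.
t* = t_{0.025, 43} = 2.016692.
Margin = t* × SE = 2.016692 × 0.563972 = 1.137358.
CI: 3.053 ± 1.137358 → (1.9156, 4.1904).
With 95% confidence, each one-unit increase in years of experience is associated with a change of between 1.9156 and 4.1904 $1000s in annual salary.

(1.9156, 4.1904)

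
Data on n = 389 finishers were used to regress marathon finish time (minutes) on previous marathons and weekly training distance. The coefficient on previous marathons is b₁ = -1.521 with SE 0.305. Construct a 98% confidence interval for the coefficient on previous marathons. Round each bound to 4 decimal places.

df = n − k − 1 = 389 − 2 − 1 = 386.
t* = t_{0.01, 386} = 2.336047.
Margin = t* × SE = 2.336047 × 0.305 = 0.712494.
CI: -1.521 ± 0.712494 → (-2.2335, -0.8085).
With 98% confidence, each one-unit increase in previous marathons is associated with a change of between -2.2335 and -0.8085 minutes in marathon finish time, holding the other predictors fixed.

(-2.2335, -0.8085)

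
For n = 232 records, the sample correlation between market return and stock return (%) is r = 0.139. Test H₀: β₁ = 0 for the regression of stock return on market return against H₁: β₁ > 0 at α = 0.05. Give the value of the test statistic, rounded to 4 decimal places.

t = r·√(n − 2)/√(1 − r²) = 0.139·√230/√0.980679 = 2.1287.
df = n − 2 = 230.
One-sided p ≈ 0.0172, which is < 0.05, so reject H₀.
There is evidence of a linear association between market return and stock return.

t = 2.1287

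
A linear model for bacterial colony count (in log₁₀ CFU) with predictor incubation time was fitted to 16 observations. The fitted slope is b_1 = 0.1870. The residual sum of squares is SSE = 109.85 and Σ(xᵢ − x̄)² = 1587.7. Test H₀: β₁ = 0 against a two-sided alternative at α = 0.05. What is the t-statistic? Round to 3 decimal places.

MSE = SSE/(n − 2) = 109.85/14 = 7.84643.
SE(b_1) = √(MSE/Sₓₓ) = √(7.84643/1587.7) = 0.0702994.
t = 0.1870 / 0.0702994 = 2.660.
df = n − 2 = 14.
Two-sided p ≈ 0.0187, which is < 0.05, so reject H₀.
There is evidence that incubation time is associated with bacterial colony count.

t = 2.660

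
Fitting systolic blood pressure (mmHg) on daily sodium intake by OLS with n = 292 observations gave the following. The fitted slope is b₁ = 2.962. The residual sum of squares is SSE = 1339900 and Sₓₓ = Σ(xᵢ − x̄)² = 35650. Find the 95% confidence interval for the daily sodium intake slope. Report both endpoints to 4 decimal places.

MSE = SSE/(n − 2) = 1339900/290 = 4620.34.
SE(b₁) = √(MSE/Sₓₓ) = √(4620.34/35650) = 0.360004.
df = n − 2 = 290.
t* = t_{0.025, 290} = 1.968178.
Margin = t* × SE = 1.968178 × 0.360004 = 0.708552.
CI: 2.962 ± 0.708552 → (2.2534, 3.6706).
With 95% confidence, each one-unit increase in daily sodium intake is associated with a change of between 2.2534 and 3.6706 mmHg in systolic blood pressure.

(2.2534, 3.6706)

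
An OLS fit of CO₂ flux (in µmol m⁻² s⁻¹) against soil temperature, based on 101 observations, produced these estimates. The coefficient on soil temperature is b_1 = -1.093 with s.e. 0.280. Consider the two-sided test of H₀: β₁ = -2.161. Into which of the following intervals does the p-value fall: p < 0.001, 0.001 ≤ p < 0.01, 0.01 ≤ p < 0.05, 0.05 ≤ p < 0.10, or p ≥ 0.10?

t = (-1.093 − (-2.161)) / 0.280 = 3.814.
df = n − 2 = 101 − 2 = 99.
Two-sided p = 2·P(T_{99} > |t|) ≈ 0.0002.
So p < 0.001.

p < 0.001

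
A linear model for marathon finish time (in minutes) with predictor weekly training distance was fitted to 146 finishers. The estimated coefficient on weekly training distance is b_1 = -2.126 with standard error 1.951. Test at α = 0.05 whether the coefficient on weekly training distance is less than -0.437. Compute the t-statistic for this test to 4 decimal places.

H₀: β₁ = -0.437 vs H₁: β₁ < -0.437.
t = (b_1 − β₁⁰)/SE = (-2.126 − (-0.437)) / 1.951 = -0.8657.
df = n − 2 = 146 − 2 = 144.
One-sided p ≈ 0.1940, which is ≥ 0.05, so fail to reject H₀.
The data do not give significant evidence that the true slope on weekly training distance is below -0.437 minutes per unit.

t = -0.8657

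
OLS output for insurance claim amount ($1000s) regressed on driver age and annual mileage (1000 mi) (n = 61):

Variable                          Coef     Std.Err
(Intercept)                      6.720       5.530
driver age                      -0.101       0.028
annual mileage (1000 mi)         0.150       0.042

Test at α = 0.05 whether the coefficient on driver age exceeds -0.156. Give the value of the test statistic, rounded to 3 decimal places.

t = 1.964

Read off: b = -0.101, SE = 0.028 for driver age.
H₀: β₁ = -0.156 vs H₁: β₁ > -0.156.
t = (-0.101 − (-0.156)) / 0.028 = 1.964.
df = n − k − 1 = 61 − 2 − 1 = 58.
One-sided p ≈ 0.0271, which is < 0.05, so reject H₀.
There is evidence that the true slope on driver age exceeds -0.156 $1000s per unit, holding the other predictors fixed.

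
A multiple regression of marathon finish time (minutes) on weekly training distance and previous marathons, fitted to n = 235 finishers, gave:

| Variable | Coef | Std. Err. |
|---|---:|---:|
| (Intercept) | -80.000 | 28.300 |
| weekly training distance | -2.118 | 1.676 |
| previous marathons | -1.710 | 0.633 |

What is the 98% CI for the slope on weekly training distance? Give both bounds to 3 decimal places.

(-6.044, 1.808)

Read off: b = -2.118, SE = 1.676 for weekly training distance.
df = n − k − 1 = 235 − 2 − 1 = 232.
t* = t_{0.01, 232} = 2.342528.
Margin = t* × SE = 2.342528 × 1.676 = 3.92608.
CI: -2.118 ± 3.92608 → (-6.044, 1.808).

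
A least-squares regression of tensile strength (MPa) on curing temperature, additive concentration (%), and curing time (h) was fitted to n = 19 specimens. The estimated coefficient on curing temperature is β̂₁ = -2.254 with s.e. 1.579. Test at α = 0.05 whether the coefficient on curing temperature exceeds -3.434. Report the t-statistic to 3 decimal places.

t = 0.747

H₀: β₁ = -3.434 vs H₁: β₁ > -3.434.
t = (β̂₁ − β₁⁰)/SE = (-2.254 − (-3.434)) / 1.579 = 0.747.
df = n − k − 1 = 19 − 3 − 1 = 15.
One-sided p ≈ 0.2332, which is ≥ 0.05, so fail to reject H₀.
The data do not give significant evidence that the true slope on curing temperature exceeds -3.434 MPa per unit, holding the other predictors fixed.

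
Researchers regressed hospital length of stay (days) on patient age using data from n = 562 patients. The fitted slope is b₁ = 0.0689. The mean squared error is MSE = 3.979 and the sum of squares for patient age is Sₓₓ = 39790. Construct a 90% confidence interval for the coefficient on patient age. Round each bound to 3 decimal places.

(0.052, 0.085)

SE(b₁) = √(MSE/Sₓₓ) = √(3.979/39790) = 0.01.
df = n − 2 = 560.
t* = t_{0.05, 560} = 1.647579.
Margin = t* × SE = 1.647579 × 0.01 = 0.01648.
CI: 0.0689 ± 0.01648 → (0.052, 0.085).
With 90% confidence, each one-unit increase in patient age is associated with a change of between 0.052 and 0.085 days in hospital length of stay.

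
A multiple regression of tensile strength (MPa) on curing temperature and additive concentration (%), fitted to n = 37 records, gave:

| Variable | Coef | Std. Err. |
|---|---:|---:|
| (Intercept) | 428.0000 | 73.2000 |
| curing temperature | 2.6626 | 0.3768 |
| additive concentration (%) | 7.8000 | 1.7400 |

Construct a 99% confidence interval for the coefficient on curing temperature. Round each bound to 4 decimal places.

Read off: b = 2.6626, SE = 0.3768 for curing temperature.
df = n − k − 1 = 37 − 2 − 1 = 34.
t* = t_{0.005, 34} = 2.728394.
Margin = t* × SE = 2.728394 × 0.3768 = 1.028059.
CI: 2.6626 ± 1.028059 → (1.6345, 3.6907).

(1.6345, 3.6907)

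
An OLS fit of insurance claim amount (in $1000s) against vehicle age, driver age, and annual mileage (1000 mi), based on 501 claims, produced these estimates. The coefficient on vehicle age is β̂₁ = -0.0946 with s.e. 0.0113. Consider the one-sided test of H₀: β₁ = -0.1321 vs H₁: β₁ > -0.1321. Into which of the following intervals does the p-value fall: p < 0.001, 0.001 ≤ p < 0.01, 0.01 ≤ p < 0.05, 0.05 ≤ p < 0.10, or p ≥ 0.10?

t = (-0.0946 − (-0.1321)) / 0.0113 = 3.319.
df = n − k − 1 = 501 − 3 − 1 = 497.
One-sided p = P(T_{497} > t) ≈ 0.0005.
So p < 0.001.

p < 0.001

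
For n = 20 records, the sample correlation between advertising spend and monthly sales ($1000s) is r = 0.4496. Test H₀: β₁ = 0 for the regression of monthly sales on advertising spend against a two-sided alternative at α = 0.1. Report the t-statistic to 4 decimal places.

t = 2.1355

t = r·√(n − 2)/√(1 − r²) = 0.4496·√18/√0.79786 = 2.1355.
df = n − 2 = 18.
Two-sided p ≈ 0.0467, which is < 0.1, so reject H₀.
There is evidence of a linear association between advertising spend and monthly sales.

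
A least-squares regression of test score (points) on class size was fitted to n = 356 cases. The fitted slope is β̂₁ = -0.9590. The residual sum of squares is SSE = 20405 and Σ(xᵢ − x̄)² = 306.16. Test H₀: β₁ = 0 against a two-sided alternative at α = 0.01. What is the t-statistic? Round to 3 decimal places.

t = -2.210

MSE = SSE/(n − 2) = 20405/354 = 57.6412.
SE(β̂₁) = √(MSE/Sₓₓ) = √(57.6412/306.16) = 0.433903.
t = -0.9590 / 0.433903 = -2.210.
df = n − 2 = 354.
Two-sided p ≈ 0.0277, which is ≥ 0.01, so fail to reject H₀.
The data do not give significant evidence of an association between class size and test score.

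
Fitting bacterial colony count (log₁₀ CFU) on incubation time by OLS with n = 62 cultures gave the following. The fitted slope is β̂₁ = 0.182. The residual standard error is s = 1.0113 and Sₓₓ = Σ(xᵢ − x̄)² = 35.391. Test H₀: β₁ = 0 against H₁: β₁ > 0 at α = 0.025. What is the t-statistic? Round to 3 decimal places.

t = 1.071

SE(β̂₁) = s/√Sₓₓ = 1.0113/√35.391 = 0.169994.
t = 0.182 / 0.169994 = 1.071.
df = n − 2 = 60.
One-sided p ≈ 0.1443, which is ≥ 0.025, so fail to reject H₀.
The data do not give significant evidence that the true slope on incubation time is positive.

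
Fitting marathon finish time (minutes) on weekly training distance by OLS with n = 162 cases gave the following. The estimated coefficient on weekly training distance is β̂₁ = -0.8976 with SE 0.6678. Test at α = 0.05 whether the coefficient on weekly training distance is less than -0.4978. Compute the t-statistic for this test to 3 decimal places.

t = -0.599

H₀: β₁ = -0.4978 vs H₁: β₁ < -0.4978.
t = (β̂₁ − β₁⁰)/SE = (-0.8976 − (-0.4978)) / 0.6678 = -0.599.
df = n − 2 = 162 − 2 = 160.
One-sided p ≈ 0.2751, which is ≥ 0.05, so fail to reject H₀.
The data do not give significant evidence that the true slope on weekly training distance is below -0.4978 minutes per unit.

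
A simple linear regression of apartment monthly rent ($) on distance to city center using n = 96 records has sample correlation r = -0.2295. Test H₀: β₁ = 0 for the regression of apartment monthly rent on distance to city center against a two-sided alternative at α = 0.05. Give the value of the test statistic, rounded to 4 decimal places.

t = r·√(n − 2)/√(1 − r²) = -0.2295·√94/√0.94733 = -2.2861.
df = n − 2 = 94.
Two-sided p ≈ 0.0245, which is < 0.05, so reject H₀.
There is evidence of a linear association between distance to city center and apartment monthly rent.

t = -2.2861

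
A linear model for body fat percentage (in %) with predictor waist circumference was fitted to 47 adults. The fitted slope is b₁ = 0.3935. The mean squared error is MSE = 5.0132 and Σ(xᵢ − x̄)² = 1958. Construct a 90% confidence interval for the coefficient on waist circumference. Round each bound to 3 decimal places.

SE(b₁) = √(MSE/Sₓₓ) = √(5.0132/1958) = 0.0506001.
df = n − 2 = 45.
t* = t_{0.05, 45} = 1.679427.
Margin = t* × SE = 1.679427 × 0.0506001 = 0.08498.
CI: 0.3935 ± 0.08498 → (0.309, 0.478).
With 90% confidence, each one-unit increase in waist circumference is associated with a change of between 0.309 and 0.478 % in body fat percentage.

(0.309, 0.478)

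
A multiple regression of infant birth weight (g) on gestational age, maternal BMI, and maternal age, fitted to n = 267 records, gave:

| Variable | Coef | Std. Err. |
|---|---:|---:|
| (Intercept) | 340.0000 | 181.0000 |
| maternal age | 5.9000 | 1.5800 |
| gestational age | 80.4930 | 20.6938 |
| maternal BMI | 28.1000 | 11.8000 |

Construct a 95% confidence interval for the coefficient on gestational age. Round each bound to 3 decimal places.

Read off: b = 80.4930, SE = 20.6938 for gestational age.
df = n − k − 1 = 267 − 3 − 1 = 263.
t* = t_{0.025, 263} = 1.969025.
Margin = t* × SE = 1.969025 × 20.6938 = 40.74661.
CI: 80.4930 ± 40.74661 → (39.746, 121.240).

(39.746, 121.240)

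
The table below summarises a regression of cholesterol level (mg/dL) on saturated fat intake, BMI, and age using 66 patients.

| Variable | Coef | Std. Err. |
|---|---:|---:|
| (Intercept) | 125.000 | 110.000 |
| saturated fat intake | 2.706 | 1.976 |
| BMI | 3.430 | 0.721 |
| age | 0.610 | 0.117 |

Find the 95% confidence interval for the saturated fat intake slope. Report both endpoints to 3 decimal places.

Read off: b = 2.706, SE = 1.976 for saturated fat intake.
df = n − k − 1 = 66 − 3 − 1 = 62.
t* = t_{0.025, 62} = 1.998972.
Margin = t* × SE = 1.998972 × 1.976 = 3.94997.
CI: 2.706 ± 3.94997 → (-1.244, 6.656).

(-1.244, 6.656)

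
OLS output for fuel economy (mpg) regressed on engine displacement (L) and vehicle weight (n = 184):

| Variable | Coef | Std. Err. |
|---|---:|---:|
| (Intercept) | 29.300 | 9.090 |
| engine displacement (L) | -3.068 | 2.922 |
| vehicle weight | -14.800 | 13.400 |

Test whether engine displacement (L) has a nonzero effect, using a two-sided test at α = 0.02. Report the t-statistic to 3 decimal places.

t = -1.050

Read off: b = -3.068, SE = 2.922 for engine displacement (L).
H₀: β₁ = 0 vs H₁: β₁ ≠ 0.
t = -3.068 / 2.922 = -1.050.
df = n − k − 1 = 184 − 2 − 1 = 181.
Two-sided p ≈ 0.2951, which is ≥ 0.02, so fail to reject H₀.
The data do not give significant evidence of an association between engine displacement (L) and fuel economy, after adjusting for the other predictors.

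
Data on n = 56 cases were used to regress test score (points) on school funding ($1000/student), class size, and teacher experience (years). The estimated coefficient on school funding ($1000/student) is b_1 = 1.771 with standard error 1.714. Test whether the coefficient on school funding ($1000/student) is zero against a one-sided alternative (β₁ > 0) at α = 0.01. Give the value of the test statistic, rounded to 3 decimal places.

t = 1.033

H₀: β₁ = 0 vs H₁: β₁ > 0.
t = (b_1 − β₁⁰)/SE = 1.771 / 1.714 = 1.033.
df = n − k − 1 = 56 − 3 − 1 = 52.
One-sided p ≈ 0.1531, which is ≥ 0.01, so fail to reject H₀.
The data do not give significant evidence that the true slope on school funding ($1000/student) is positive, holding the other predictors fixed.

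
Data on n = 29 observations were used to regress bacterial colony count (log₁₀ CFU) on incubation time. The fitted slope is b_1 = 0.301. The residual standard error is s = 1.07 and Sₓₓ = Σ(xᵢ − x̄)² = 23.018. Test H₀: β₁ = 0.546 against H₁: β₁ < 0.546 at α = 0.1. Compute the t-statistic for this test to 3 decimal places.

t = -1.099

SE(b_1) = s/√Sₓₓ = 1.07/√23.018 = 0.223023.
t = (0.301 − 0.546) / 0.223023 = -1.099.
df = n − 2 = 27.
One-sided p ≈ 0.1408, which is ≥ 0.1, so fail to reject H₀.
The data do not give significant evidence that the true slope on incubation time is below 0.546 log₁₀ CFU per unit.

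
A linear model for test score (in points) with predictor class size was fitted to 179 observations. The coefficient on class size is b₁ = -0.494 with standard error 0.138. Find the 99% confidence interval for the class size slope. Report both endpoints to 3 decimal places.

(-0.853, -0.135)

df = n − 2 = 179 − 2 = 177.
t* = t_{0.005, 177} = 2.603891.
Margin = t* × SE = 2.603891 × 0.138 = 0.35934.
CI: -0.494 ± 0.35934 → (-0.853, -0.135).
With 99% confidence, each one-unit increase in class size is associated with a change of between -0.853 and -0.135 points in test score.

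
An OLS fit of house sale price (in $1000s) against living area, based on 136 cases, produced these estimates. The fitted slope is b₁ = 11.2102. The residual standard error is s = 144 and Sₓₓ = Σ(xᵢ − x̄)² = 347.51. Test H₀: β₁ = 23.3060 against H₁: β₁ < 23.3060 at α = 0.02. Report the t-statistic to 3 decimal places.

SE(b₁) = s/√Sₓₓ = 144/√347.51 = 7.72465.
t = (11.2102 − 23.3060) / 7.72465 = -1.566.
df = n − 2 = 134.
One-sided p ≈ 0.0599, which is ≥ 0.02, so fail to reject H₀.
The data do not give significant evidence that the true slope on living area is below 23.3060 $1000s per unit.

t = -1.566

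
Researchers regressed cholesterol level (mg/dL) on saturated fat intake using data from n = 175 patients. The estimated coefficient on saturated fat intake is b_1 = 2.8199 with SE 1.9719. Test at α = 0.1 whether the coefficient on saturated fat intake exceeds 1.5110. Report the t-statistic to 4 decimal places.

H₀: β₁ = 1.5110 vs H₁: β₁ > 1.5110.
t = (b_1 − β₁⁰)/SE = (2.8199 − 1.5110) / 1.9719 = 0.6638.
df = n − 2 = 175 − 2 = 173.
One-sided p ≈ 0.2539, which is ≥ 0.1, so fail to reject H₀.
The data do not give significant evidence that the true slope on saturated fat intake exceeds 1.5110 mg/dL per unit.

t = 0.6638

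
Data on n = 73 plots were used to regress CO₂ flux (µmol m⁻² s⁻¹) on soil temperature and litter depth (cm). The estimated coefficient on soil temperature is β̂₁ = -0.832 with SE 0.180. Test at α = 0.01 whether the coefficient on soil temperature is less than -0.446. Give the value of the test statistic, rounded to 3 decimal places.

H₀: β₁ = -0.446 vs H₁: β₁ < -0.446.
t = (β̂₁ − β₁⁰)/SE = (-0.832 − (-0.446)) / 0.180 = -2.144.
df = n − k − 1 = 73 − 2 − 1 = 70.
One-sided p ≈ 0.0177, which is ≥ 0.01, so fail to reject H₀.
The data do not give significant evidence that the true slope on soil temperature is below -0.446 µmol m⁻² s⁻¹ per unit, holding the other predictors fixed.

t = -2.144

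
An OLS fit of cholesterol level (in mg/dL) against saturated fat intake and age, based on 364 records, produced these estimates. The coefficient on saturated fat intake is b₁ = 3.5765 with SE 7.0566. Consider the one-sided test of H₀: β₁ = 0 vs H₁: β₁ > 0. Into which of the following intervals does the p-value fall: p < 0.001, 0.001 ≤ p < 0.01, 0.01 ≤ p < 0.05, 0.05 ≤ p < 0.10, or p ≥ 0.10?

p ≥ 0.10

t = 3.5765 / 7.0566 = 0.507.
df = n − k − 1 = 364 − 2 − 1 = 361.
One-sided p = P(T_{361} > t) ≈ 0.3063.
So p ≥ 0.10.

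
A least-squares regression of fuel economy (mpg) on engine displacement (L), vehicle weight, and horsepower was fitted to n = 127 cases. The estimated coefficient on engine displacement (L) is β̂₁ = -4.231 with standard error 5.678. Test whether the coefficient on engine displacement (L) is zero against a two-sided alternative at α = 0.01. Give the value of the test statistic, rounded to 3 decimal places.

H₀: β₁ = 0 vs H₁: β₁ ≠ 0.
t = (β̂₁ − β₁⁰)/SE = -4.231 / 5.678 = -0.745.
df = n − k − 1 = 127 − 3 − 1 = 123.
Two-sided p ≈ 0.4576, which is ≥ 0.01, so fail to reject H₀.
The data do not give significant evidence of an association between engine displacement (L) and fuel economy, after adjusting for the other predictors.

t = -0.745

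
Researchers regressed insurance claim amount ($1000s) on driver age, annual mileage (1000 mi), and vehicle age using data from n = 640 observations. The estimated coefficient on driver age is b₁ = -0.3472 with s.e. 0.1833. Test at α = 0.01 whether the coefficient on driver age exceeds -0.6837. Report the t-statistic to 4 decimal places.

H₀: β₁ = -0.6837 vs H₁: β₁ > -0.6837.
t = (b₁ − β₁⁰)/SE = (-0.3472 − (-0.6837)) / 0.1833 = 1.8358.
df = n − k − 1 = 640 − 3 − 1 = 636.
One-sided p ≈ 0.0334, which is ≥ 0.01, so fail to reject H₀.
The data do not give significant evidence that the true slope on driver age exceeds -0.6837 $1000s per unit, holding the other predictors fixed.

t = 1.8358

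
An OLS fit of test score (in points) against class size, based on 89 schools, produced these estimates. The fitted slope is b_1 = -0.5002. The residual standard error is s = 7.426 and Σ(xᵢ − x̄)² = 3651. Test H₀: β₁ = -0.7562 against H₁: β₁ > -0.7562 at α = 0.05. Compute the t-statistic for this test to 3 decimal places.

t = 2.083

SE(b_1) = s/√Sₓₓ = 7.426/√3651 = 0.122899.
t = (-0.5002 − (-0.7562)) / 0.122899 = 2.083.
df = n − 2 = 87.
One-sided p ≈ 0.0201, which is < 0.05, so reject H₀.
There is evidence that the true slope on class size exceeds -0.7562 points per unit.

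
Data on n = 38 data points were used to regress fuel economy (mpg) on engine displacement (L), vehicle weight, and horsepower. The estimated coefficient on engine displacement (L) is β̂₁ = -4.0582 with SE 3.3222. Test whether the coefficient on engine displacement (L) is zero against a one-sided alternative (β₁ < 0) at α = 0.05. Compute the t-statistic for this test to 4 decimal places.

t = -1.2215

H₀: β₁ = 0 vs H₁: β₁ < 0.
t = (β̂₁ − β₁⁰)/SE = -4.0582 / 3.3222 = -1.2215.
df = n − k − 1 = 38 − 3 − 1 = 34.
One-sided p ≈ 0.1151, which is ≥ 0.05, so fail to reject H₀.
The data do not give significant evidence that the true slope on engine displacement (L) is negative, holding the other predictors fixed.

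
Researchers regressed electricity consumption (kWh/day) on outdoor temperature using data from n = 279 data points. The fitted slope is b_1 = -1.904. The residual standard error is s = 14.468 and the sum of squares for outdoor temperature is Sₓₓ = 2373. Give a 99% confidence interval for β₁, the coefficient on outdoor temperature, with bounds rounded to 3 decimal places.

SE(b_1) = s/√Sₓₓ = 14.468/√2373 = 0.297002.
df = n − 2 = 277.
t* = t_{0.005, 277} = 2.593694.
Margin = t* × SE = 2.593694 × 0.297002 = 0.77033.
CI: -1.904 ± 0.77033 → (-2.674, -1.134).
With 99% confidence, each one-unit increase in outdoor temperature is associated with a change of between -2.674 and -1.134 kWh/day in electricity consumption.

(-2.674, -1.134)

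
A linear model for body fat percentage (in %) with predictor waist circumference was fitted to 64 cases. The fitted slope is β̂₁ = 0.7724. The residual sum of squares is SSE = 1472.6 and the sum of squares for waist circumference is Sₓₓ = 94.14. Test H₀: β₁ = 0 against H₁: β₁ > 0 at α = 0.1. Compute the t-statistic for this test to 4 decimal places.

t = 1.5377

MSE = SSE/(n − 2) = 1472.6/62 = 23.7516.
SE(β̂₁) = √(MSE/Sₓₓ) = √(23.7516/94.14) = 0.502296.
t = 0.7724 / 0.502296 = 1.5377.
df = n − 2 = 62.
One-sided p ≈ 0.0646, which is < 0.1, so reject H₀.
There is evidence that the true slope on waist circumference is positive.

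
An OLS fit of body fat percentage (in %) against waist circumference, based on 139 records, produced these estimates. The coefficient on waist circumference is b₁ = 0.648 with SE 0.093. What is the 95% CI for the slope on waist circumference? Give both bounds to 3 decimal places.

df = n − 2 = 139 − 2 = 137.
t* = t_{0.025, 137} = 1.977431.
Margin = t* × SE = 1.977431 × 0.093 = 0.18390.
CI: 0.648 ± 0.18390 → (0.464, 0.832).
With 95% confidence, each one-unit increase in waist circumference is associated with a change of between 0.464 and 0.832 % in body fat percentage.

(0.464, 0.832)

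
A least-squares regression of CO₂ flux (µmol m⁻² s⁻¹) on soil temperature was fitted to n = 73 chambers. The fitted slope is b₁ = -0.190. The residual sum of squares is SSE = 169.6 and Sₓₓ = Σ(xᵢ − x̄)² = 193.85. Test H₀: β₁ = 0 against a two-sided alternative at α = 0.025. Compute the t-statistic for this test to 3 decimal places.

MSE = SSE/(n − 2) = 169.6/71 = 2.38873.
SE(b₁) = √(MSE/Sₓₓ) = √(2.38873/193.85) = 0.111007.
t = -0.190 / 0.111007 = -1.712.
df = n − 2 = 71.
Two-sided p ≈ 0.0913, which is ≥ 0.025, so fail to reject H₀.
The data do not give significant evidence of an association between soil temperature and CO₂ flux.

t = -1.712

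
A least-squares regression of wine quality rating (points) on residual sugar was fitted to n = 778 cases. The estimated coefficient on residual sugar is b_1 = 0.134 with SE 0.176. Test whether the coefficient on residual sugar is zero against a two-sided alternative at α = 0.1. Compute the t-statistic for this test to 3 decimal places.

H₀: β₁ = 0 vs H₁: β₁ ≠ 0.
t = (b_1 − β₁⁰)/SE = 0.134 / 0.176 = 0.761.
df = n − 2 = 778 − 2 = 776.
Two-sided p ≈ 0.4467, which is ≥ 0.1, so fail to reject H₀.
The data do not give significant evidence of an association between residual sugar and wine quality rating.

t = 0.761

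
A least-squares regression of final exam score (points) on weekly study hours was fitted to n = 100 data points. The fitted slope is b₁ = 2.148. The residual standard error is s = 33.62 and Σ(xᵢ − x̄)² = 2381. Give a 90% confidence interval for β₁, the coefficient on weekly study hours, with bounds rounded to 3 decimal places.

(1.004, 3.292)

SE(b₁) = s/√Sₓₓ = 33.62/√2381 = 0.688998.
df = n − 2 = 98.
t* = t_{0.05, 98} = 1.660551.
Margin = t* × SE = 1.660551 × 0.688998 = 1.14412.
CI: 2.148 ± 1.14412 → (1.004, 3.292).
With 90% confidence, each one-unit increase in weekly study hours is associated with a change of between 1.004 and 3.292 points in final exam score.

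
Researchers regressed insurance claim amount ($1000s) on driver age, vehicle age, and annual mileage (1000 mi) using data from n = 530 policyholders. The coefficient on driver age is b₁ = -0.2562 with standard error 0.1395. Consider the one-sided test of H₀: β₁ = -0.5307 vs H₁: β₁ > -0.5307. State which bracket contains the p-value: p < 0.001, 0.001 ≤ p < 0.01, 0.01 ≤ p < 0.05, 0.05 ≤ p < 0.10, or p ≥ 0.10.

t = (-0.2562 − (-0.5307)) / 0.1395 = 1.968.
df = n − k − 1 = 530 − 3 − 1 = 526.
One-sided p = P(T_{526} > t) ≈ 0.0248.
So 0.01 ≤ p < 0.05.

0.01 ≤ p < 0.05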